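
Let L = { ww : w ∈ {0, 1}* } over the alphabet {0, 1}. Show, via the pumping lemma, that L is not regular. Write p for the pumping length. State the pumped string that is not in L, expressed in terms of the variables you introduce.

Assume L is regular. Let p be the pumping length given by the pumping lemma.
Take w = 0^p 1^p 0^p 1^p = uu where u = 0^p1^p; then w ∈ L and |w| = 4p ≥ p.
Write w = xyz as guaranteed by the lemma, with |xy| ≤ p and y is nonempty.
The first p characters of w are 0's, so xy (and hence y) consists only of 0's. Write y = 0^k, 1 ≤ k ≤ p.
Pump with i = 2: xy^2z = 0^{p+k} 1^p 0^p 1^p, of length 4p+k. Suppose this equals vv. The string starts with 0 and ends with 1, so v does too; thus the boundary between the two copies of v is a 1→0 transition. There is exactly one such transition, at position 2p+k, so |v| = 2p+k and |vv| = 4p+2k ≠ 4p+k since k ≥ 1. So xy^2z ∉ L.
Contradiction. Therefore L is not regular.

0^{p+k} 1^p 0^p 1^p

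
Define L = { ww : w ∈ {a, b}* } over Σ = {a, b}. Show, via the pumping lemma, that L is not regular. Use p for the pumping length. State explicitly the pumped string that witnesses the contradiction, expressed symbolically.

a^{p+k} b^p a^p b^p

Toward a contradiction, assume L is regular with pumping length p.
Take w = a^p b^p a^p b^p = uu where u = a^pb^p; then w ∈ L and |w| = 4p ≥ p.
Write w = xyz as guaranteed by the lemma, with |xy| ≤ p and y is nonempty.
The first p characters of w are a's, so xy (and hence y) consists only of a's. Write y = a^k, 1 ≤ k ≤ p.
Pump with i = 2: xy^2z = a^{p+k} b^p a^p b^p, of length 4p+k. Suppose this equals vv. The string starts with a and ends with b, so v does too; thus the boundary between the two copies of v is a b→a transition. There is exactly one such transition, at position 2p+k, so |v| = 2p+k and |vv| = 4p+2k ≠ 4p+k since k ≥ 1. So xy^2z ∉ L.
This is a contradiction; hence L is not regular.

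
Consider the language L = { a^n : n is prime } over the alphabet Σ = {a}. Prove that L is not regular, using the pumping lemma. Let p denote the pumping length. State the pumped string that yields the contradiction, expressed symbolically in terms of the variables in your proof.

Toward a contradiction, assume L is regular with pumping length p.
Let q be a prime with q ≥ p+2 (infinitely many primes exist), and take w = a^q ∈ L with |w| = q ≥ p.
Write w = xyz as guaranteed by the lemma, with |xy| ≤ p and y is nonempty.
Then y = a^k for some k with 1 ≤ k ≤ p.
Since 1 ≤ k ≤ p, |xz| = q-k. Pump with i = q+1: |xy^{q+1}z| = (q-k)+(q+1)k = q+qk = q(1+k), which is composite (both factors ≥ 2). So xy^{q+1}z = a^{q(1+k)} ∉ L.
Contradiction. Therefore L is not regular.

a^{q(1+k)}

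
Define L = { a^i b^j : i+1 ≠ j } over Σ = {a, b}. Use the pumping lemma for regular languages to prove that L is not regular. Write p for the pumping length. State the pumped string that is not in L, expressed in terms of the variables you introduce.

a^{p+p!} b^{p+p!+1}

Toward a contradiction, assume L is regular with pumping length p.
Choose w = a^p b^{p+p!+1}. Since p ≠ (p+p!+1)-1 = p+p!, w ∈ L; and |w| ≥ p.
The pumping lemma gives a decomposition w = xyz where |xy| ≤ p and |y| ≥ 1.
Because |xy| ≤ p and w begins with p copies of a, we have y = a^k with 1 ≤ k ≤ p.
Since 1 ≤ k ≤ p, k divides p!; set t = 1 + p!/k. Then xy^t z has p + (p!/k)·k = p + p! copies of a. Now the a-count is p+p! and (b-count)-1 = (p+p!+1)-1 = p+p!, so i+1 ≠ j fails. So xy^t z = a^{p+p!} b^{p+p!+1} ∉ L.
This is a contradiction; hence L is not regular.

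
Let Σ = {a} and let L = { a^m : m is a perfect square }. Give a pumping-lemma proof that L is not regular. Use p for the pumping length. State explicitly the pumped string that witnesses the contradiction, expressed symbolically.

Toward a contradiction, assume L is regular with pumping length p.
Take w = a^{p²} ∈ L with |w| = p² ≥ p.
Write w = xyz as guaranteed by the lemma, with |xy| ≤ p and |y| ≥ 1.
Then y = a^k for some k with 1 ≤ k ≤ p.
Pump with i = 2: xy^2z = a^{p²+k}. Since 1 ≤ k ≤ p, p² < p²+k ≤ p²+p < (p+1)², so p²+k lies strictly between consecutive squares and is not a perfect square. So xy^2z ∉ L.
This is a contradiction; hence L is not regular.

a^{p²+k}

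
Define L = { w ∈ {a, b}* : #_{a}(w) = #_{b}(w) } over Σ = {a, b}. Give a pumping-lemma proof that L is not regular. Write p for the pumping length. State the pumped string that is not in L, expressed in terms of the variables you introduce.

a^{p+k} b^p

Assume L is regular. Let p be the pumping length given by the pumping lemma.
Choose w = a^p b^p ∈ L with |w| = 2p ≥ p.
By the pumping lemma, w = xyz with |xy| ≤ p and |y| > 0.
The first p characters of w are a's, so xy (and hence y) consists only of a's. Write y = a^k, 1 ≤ k ≤ p.
Pump with i = 2: xy^2z = a^{p+k} b^p has p+k occurrences of a but only p of b. Since k ≥ 1 the counts differ, so xy^2z ∉ L.
This contradicts the pumping lemma, so L is not regular.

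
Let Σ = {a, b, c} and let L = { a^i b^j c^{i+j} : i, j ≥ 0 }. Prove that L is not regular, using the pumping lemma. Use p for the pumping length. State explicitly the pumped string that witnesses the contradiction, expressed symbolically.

Assume L is regular; let p be its pumping constant.
Take w = a^p b^p c^{2p} ∈ L (with i=j=p, i+j=2p), |w| = 4p ≥ p.
The pumping lemma gives a decomposition w = xyz where |xy| ≤ p and y is nonempty.
Because |xy| ≤ p and w begins with p copies of a, we have y = a^k with 1 ≤ k ≤ p.
Consider xy^2z = a^{p+k} b^p c^{2p}. Now the a- and b-counts sum to 2p+k, but the c-count is 2p ≠ 2p+k. So xy^2z ∉ L.
Contradiction. Therefore L is not regular.

a^{p+k} b^p c^{2p}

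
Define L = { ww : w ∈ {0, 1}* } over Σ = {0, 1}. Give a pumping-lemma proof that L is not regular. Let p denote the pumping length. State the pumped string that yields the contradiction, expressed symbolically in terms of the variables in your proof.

0^{p+k} 1^p 0^p 1^p

Toward a contradiction, assume L is regular with pumping length p.
Take w = 0^p 1^p 0^p 1^p = uu where u = 0^p1^p; then w ∈ L and |w| = 4p ≥ p.
By the pumping lemma, w = xyz with |xy| ≤ p and |y| > 0.
Since the first p symbols of w are all 0's and |xy| ≤ p, y lies entirely in the leading 0-block: y = 0^k for some k with 1 ≤ k ≤ p.
Pump with i = 2: xy^2z = 0^{p+k} 1^p 0^p 1^p, of length 4p+k. Suppose this equals vv. The string starts with 0 and ends with 1, so v does too; thus the boundary between the two copies of v is a 1→0 transition. There is exactly one such transition, at position 2p+k, so |v| = 2p+k and |vv| = 4p+2k ≠ 4p+k since k ≥ 1. So xy^2z ∉ L.
This contradicts the pumping lemma, so L is not regular.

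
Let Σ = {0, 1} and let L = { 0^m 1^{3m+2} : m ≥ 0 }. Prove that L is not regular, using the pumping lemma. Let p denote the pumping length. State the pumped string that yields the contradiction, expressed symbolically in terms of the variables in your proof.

Toward a contradiction, assume L is regular with pumping length p.
Take w = 0^p 1^{3p+2}. Then w ∈ L and |w| = 4p+2 ≥ p.
By the pumping lemma, w = xyz with |xy| ≤ p and |y| > 0.
The first p characters of w are 0's, so xy (and hence y) consists only of 0's. Write y = 0^k, 1 ≤ k ≤ p.
Pump with i = 2: xy^2z = 0^{p+k} 1^{3p+2}. For this to lie in L we would need 3p+2 = 3(p+k)+2, which forces k = 0. But k ≥ 1, so xy^2z ∉ L.
This contradicts the pumping lemma, so L is not regular.

0^{p+k} 1^{3p+2}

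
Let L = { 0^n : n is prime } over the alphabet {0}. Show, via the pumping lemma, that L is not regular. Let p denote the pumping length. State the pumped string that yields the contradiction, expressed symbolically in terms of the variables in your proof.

Suppose for contradiction that L is regular, and let p be the pumping length.
Let q be a prime with q ≥ p+2 (infinitely many primes exist), and take w = 0^q ∈ L with |w| = q ≥ p.
The pumping lemma gives a decomposition w = xyz where |xy| ≤ p and |y| ≥ 1.
Then y = 0^k for some k with 1 ≤ k ≤ p.
Since 1 ≤ k ≤ p, |xz| = q-k. Pump with i = q+1: |xy^{q+1}z| = (q-k)+(q+1)k = q+qk = q(1+k), which is composite (both factors ≥ 2). So xy^{q+1}z = 0^{q(1+k)} ∉ L.
This contradicts the pumping lemma, so L is not regular.

0^{q(1+k)}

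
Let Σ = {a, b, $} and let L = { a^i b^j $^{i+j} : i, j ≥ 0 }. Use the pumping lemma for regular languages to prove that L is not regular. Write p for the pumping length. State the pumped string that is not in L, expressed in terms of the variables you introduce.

a^{p+k} b^p $^{2p}

Suppose for contradiction that L is regular, and let p be the pumping length.
Take w = a^p b^p $^{2p} ∈ L (with i=j=p, i+j=2p), |w| = 4p ≥ p.
The pumping lemma gives a decomposition w = xyz where |xy| ≤ p and |y| > 0.
Because |xy| ≤ p and w begins with p copies of a, we have y = a^k with 1 ≤ k ≤ p.
Consider xy^2z = a^{p+k} b^p $^{2p}. Now the a- and b-counts sum to 2p+k, but the $-count is 2p ≠ 2p+k. So xy^2z ∉ L.
This contradicts the pumping lemma, so L is not regular.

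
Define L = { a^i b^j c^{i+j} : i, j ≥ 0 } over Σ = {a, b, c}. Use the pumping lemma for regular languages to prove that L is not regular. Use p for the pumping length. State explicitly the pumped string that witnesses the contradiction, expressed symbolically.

a^{p+k} b^p c^{2p}

Suppose for contradiction that L is regular, and let p be the pumping length.
Take w = a^p b^p c^{2p} ∈ L (with i=j=p, i+j=2p), |w| = 4p ≥ p.
By the pumping lemma, w = xyz with |xy| ≤ p and |y| ≥ 1.
Since the first p symbols of w are all a's and |xy| ≤ p, y lies entirely in the leading a-block: y = a^k for some k with 1 ≤ k ≤ p.
Consider xy^2z = a^{p+k} b^p c^{2p}. Now the a- and b-counts sum to 2p+k, but the c-count is 2p ≠ 2p+k. So xy^2z ∉ L.
Contradiction. Therefore L is not regular.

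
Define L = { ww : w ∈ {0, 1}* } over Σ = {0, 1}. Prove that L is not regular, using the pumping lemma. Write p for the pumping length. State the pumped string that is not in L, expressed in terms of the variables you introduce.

0^{p+k} 1^p 0^p 1^p

Assume L is regular; let p be its pumping constant.
Take w = 0^p 1^p 0^p 1^p = uu where u = 0^p1^p; then w ∈ L and |w| = 4p ≥ p.
The pumping lemma gives a decomposition w = xyz where |xy| ≤ p and y is nonempty.
Since the first p symbols of w are all 0's and |xy| ≤ p, y lies entirely in the leading 0-block: y = 0^k for some k with 1 ≤ k ≤ p.
Pump with i = 2: xy^2z = 0^{p+k} 1^p 0^p 1^p, of length 4p+k. Suppose this equals vv. The string starts with 0 and ends with 1, so v does too; thus the boundary between the two copies of v is a 1→0 transition. There is exactly one such transition, at position 2p+k, so |v| = 2p+k and |vv| = 4p+2k ≠ 4p+k since k ≥ 1. So xy^2z ∉ L.
This is a contradiction; hence L is not regular.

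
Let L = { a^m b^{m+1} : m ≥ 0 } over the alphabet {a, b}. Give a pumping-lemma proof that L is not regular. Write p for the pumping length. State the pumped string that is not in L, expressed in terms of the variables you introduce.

a^{p+k} b^{p+1}

Toward a contradiction, assume L is regular with pumping length p.
Choose w = a^p b^{p+1}, which is in L with |w| = 2p+1 ≥ p.
Write w = xyz as guaranteed by the lemma, with |xy| ≤ p and |y| ≥ 1.
Since the first p symbols of w are all a's and |xy| ≤ p, y lies entirely in the leading a-block: y = a^k for some k with 1 ≤ k ≤ p.
Pump with i = 2: xy^2z = a^{p+k} b^{p+1}. For this to lie in L we would need p+1 = (p+k)+1, which forces k = 0. But k ≥ 1, so xy^2z ∉ L.
This contradicts the pumping lemma, so L is not regular.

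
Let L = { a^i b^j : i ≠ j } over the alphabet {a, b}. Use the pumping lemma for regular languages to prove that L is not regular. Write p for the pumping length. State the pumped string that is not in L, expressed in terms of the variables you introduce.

a^{p+p!} b^{p+p!}

Toward a contradiction, assume L is regular with pumping length p.
Choose w = a^p b^{p+p!}. Since p ≠ p+p!, w ∈ L; and |w| ≥ p.
By the pumping lemma, w = xyz with |xy| ≤ p and |y| ≥ 1.
Because |xy| ≤ p and w begins with p copies of a, we have y = a^k with 1 ≤ k ≤ p.
Since 1 ≤ k ≤ p, k divides p!; set t = 1 + p!/k. Then xy^t z has p + (p!/k)·k = p + p! copies of a. Now the a-count equals the b-count, so i ≠ j fails. So xy^t z = a^{p+p!} b^{p+p!} ∉ L.
This contradicts the pumping lemma, so L is not regular.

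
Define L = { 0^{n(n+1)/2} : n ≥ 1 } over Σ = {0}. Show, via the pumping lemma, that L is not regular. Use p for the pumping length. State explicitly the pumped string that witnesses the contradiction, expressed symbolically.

0^{p(p+1)/2+k}

Toward a contradiction, assume L is regular with pumping length p.
Take w = 0^{p(p+1)/2} ∈ L with |w| = p(p+1)/2 ≥ p.
The pumping lemma gives a decomposition w = xyz where |xy| ≤ p and |y| ≥ 1.
Then y = 0^k for some k with 1 ≤ k ≤ p.
Pump with i = 2: xy^2z = 0^{p(p+1)/2+k}. Since 1 ≤ k ≤ p, p(p+1)/2 < p(p+1)/2+k ≤ p(p+1)/2+p < (p+1)(p+2)/2, so p(p+1)/2+k is strictly between consecutive triangular numbers. So xy^2z ∉ L.
Contradiction. Therefore L is not regular.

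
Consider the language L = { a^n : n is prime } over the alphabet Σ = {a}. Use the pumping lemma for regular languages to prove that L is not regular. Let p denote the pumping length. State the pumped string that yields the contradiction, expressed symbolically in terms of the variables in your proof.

a^{q(1+k)}

Toward a contradiction, assume L is regular with pumping length p.
Let q be a prime with q ≥ p+2 (infinitely many primes exist), and take w = a^q ∈ L with |w| = q ≥ p.
The pumping lemma gives a decomposition w = xyz where |xy| ≤ p and y is nonempty.
Then y = a^k for some k with 1 ≤ k ≤ p.
Since 1 ≤ k ≤ p, |xz| = q-k. Pump with i = q+1: |xy^{q+1}z| = (q-k)+(q+1)k = q+qk = q(1+k), which is composite (both factors ≥ 2). So xy^{q+1}z = a^{q(1+k)} ∉ L.
Contradiction. Therefore L is not regular.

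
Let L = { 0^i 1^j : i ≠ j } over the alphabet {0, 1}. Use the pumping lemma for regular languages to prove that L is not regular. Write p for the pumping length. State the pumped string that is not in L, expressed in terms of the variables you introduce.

0^{p+p!} 1^{p+p!}

Toward a contradiction, assume L is regular with pumping length p.
Choose w = 0^p 1^{p+p!}. Since p ≠ p+p!, w ∈ L; and |w| ≥ p.
By the pumping lemma, w = xyz with |xy| ≤ p and |y| ≥ 1.
Because |xy| ≤ p and w begins with p copies of 0, we have y = 0^k with 1 ≤ k ≤ p.
Since 1 ≤ k ≤ p, k divides p!; set t = 1 + p!/k. Then xy^t z has p + (p!/k)·k = p + p! copies of 0. Now the 0-count equals the 1-count, so i ≠ j fails. So xy^t z = 0^{p+p!} 1^{p+p!} ∉ L.
This contradicts the pumping lemma, so L is not regular.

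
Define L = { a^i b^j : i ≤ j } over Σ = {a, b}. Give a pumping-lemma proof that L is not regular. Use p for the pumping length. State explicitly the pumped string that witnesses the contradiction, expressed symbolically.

Assume L is regular; let p be its pumping constant.
Choose w = a^p b^p ∈ L, with |w| = 2p ≥ p.
By the pumping lemma, w = xyz with |xy| ≤ p and |y| ≥ 1.
The first p characters of w are a's, so xy (and hence y) consists only of a's. Write y = a^k, 1 ≤ k ≤ p.
Consider xy^2z = a^{p+k} b^p. Since k ≥ 1, the a-count p+k exceeds the b-count p, so i ≤ j fails; thus xy^2z ∉ L.
This is a contradiction; hence L is not regular.

a^{p+k} b^p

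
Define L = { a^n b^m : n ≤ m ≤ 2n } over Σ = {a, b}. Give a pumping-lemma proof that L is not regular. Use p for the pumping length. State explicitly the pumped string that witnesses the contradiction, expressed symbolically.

a^{p+k} b^p

Toward a contradiction, assume L is regular with pumping length p.
Take w = a^p b^p ∈ L (since p ≤ p ≤ 2p), with |w| = 2p ≥ p.
By the pumping lemma, w = xyz with |xy| ≤ p and y is nonempty.
The first p characters of w are a's, so xy (and hence y) consists only of a's. Write y = a^k, 1 ≤ k ≤ p.
Pump with i = 2: xy^2z = a^{p+k} b^p. Now n = p+k > p = m, so the condition n ≤ m fails. Thus xy^2z ∉ L.
This is a contradiction; hence L is not regular.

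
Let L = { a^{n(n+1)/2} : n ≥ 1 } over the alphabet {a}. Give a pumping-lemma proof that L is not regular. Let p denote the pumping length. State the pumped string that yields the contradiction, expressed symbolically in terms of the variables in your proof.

a^{p(p+1)/2+k}

Toward a contradiction, assume L is regular with pumping length p.
Take w = a^{p(p+1)/2} ∈ L with |w| = p(p+1)/2 ≥ p.
By the pumping lemma, w = xyz with |xy| ≤ p and |y| ≥ 1.
Then y = a^k for some k with 1 ≤ k ≤ p.
Pump with i = 2: xy^2z = a^{p(p+1)/2+k}. Since 1 ≤ k ≤ p, p(p+1)/2 < p(p+1)/2+k ≤ p(p+1)/2+p < (p+1)(p+2)/2, so p(p+1)/2+k is strictly between consecutive triangular numbers. So xy^2z ∉ L.
Contradiction. Therefore L is not regular.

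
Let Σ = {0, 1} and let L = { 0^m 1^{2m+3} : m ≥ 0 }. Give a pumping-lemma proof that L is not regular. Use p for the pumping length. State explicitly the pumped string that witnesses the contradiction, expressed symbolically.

Toward a contradiction, assume L is regular with pumping length p.
Take w = 0^p 1^{2p+3}. Then w ∈ L and |w| = 3p+3 ≥ p.
By the pumping lemma, w = xyz with |xy| ≤ p and |y| ≥ 1.
The first p characters of w are 0's, so xy (and hence y) consists only of 0's. Write y = 0^k, 1 ≤ k ≤ p.
Pump with i = 2: xy^2z = 0^{p+k} 1^{2p+3}. For this to lie in L we would need 2p+3 = 2(p+k)+3, which forces k = 0. But k ≥ 1, so xy^2z ∉ L.
This contradicts the pumping lemma, so L is not regular.

0^{p+k} 1^{2p+3}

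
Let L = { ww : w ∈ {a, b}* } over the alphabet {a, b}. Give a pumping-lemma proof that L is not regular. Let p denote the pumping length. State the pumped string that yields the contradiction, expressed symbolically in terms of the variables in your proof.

Assume L is regular. Let p be the pumping length given by the pumping lemma.
Take w = a^p b^p a^p b^p = uu where u = a^pb^p; then w ∈ L and |w| = 4p ≥ p.
The pumping lemma gives a decomposition w = xyz where |xy| ≤ p and |y| ≥ 1.
Because |xy| ≤ p and w begins with p copies of a, we have y = a^k with 1 ≤ k ≤ p.
Pump with i = 2: xy^2z = a^{p+k} b^p a^p b^p, of length 4p+k. Suppose this equals vv. The string starts with a and ends with b, so v does too; thus the boundary between the two copies of v is a b→a transition. There is exactly one such transition, at position 2p+k, so |v| = 2p+k and |vv| = 4p+2k ≠ 4p+k since k ≥ 1. So xy^2z ∉ L.
Contradiction. Therefore L is not regular.

a^{p+k} b^p a^p b^p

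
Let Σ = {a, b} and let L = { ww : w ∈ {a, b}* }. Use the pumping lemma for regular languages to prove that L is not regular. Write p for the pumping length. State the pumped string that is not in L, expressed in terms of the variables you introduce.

Assume L is regular. Let p be the pumping length given by the pumping lemma.
Take w = a^p b^p a^p b^p = uu where u = a^pb^p; then w ∈ L and |w| = 4p ≥ p.
Write w = xyz as guaranteed by the lemma, with |xy| ≤ p and y is nonempty.
The first p characters of w are a's, so xy (and hence y) consists only of a's. Write y = a^k, 1 ≤ k ≤ p.
Pump with i = 2: xy^2z = a^{p+k} b^p a^p b^p, of length 4p+k. Suppose this equals vv. The string starts with a and ends with b, so v does too; thus the boundary between the two copies of v is a b→a transition. There is exactly one such transition, at position 2p+k, so |v| = 2p+k and |vv| = 4p+2k ≠ 4p+k since k ≥ 1. So xy^2z ∉ L.
This contradicts the pumping lemma, so L is not regular.

a^{p+k} b^p a^p b^p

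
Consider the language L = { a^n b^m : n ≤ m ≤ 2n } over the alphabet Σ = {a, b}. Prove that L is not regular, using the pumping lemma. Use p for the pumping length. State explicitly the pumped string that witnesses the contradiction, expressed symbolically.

Assume L is regular; let p be its pumping constant.
Take w = a^p b^p ∈ L (since p ≤ p ≤ 2p), with |w| = 2p ≥ p.
Write w = xyz as guaranteed by the lemma, with |xy| ≤ p and |y| ≥ 1.
The first p characters of w are a's, so xy (and hence y) consists only of a's. Write y = a^k, 1 ≤ k ≤ p.
Pump with i = 2: xy^2z = a^{p+k} b^p. Now n = p+k > p = m, so the condition n ≤ m fails. Thus xy^2z ∉ L.
Contradiction. Therefore L is not regular.

a^{p+k} b^p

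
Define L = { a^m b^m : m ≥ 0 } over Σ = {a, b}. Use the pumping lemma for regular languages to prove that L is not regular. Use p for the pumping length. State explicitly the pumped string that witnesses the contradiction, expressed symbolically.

a^{p+k} b^p

Assume L is regular. Let p be the pumping length given by the pumping lemma.
Take w = a^p b^p. Then w ∈ L and |w| = 2p ≥ p.
Write w = xyz as guaranteed by the lemma, with |xy| ≤ p and y is nonempty.
Since the first p symbols of w are all a's and |xy| ≤ p, y lies entirely in the leading a-block: y = a^k for some k with 1 ≤ k ≤ p.
Pump with i = 2: xy^2z = a^{p+k} b^p. For this to lie in L we would need p = p+k, which forces k = 0. But k ≥ 1, so xy^2z ∉ L.
This is a contradiction; hence L is not regular.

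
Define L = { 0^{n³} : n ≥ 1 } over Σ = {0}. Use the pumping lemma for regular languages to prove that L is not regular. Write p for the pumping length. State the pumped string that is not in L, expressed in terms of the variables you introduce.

Toward a contradiction, assume L is regular with pumping length p.
Take w = 0^{p³} ∈ L with |w| = p³ ≥ p.
By the pumping lemma, w = xyz with |xy| ≤ p and |y| ≥ 1.
Then y = 0^k for some k with 1 ≤ k ≤ p.
Pump with i = 2: xy^2z = 0^{p³+k}. Since 1 ≤ k ≤ p, p³ < p³+k ≤ p³+p < p³+3p²+3p+1 = (p+1)³, so p³+k is not a perfect cube. So xy^2z ∉ L.
This contradicts the pumping lemma, so L is not regular.

0^{p³+k}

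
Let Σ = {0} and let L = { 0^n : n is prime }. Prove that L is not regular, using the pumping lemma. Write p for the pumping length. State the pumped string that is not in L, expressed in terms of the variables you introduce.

Suppose for contradiction that L is regular, and let p be the pumping length.
Let q be a prime with q ≥ p+2 (infinitely many primes exist), and take w = 0^q ∈ L with |w| = q ≥ p.
By the pumping lemma, w = xyz with |xy| ≤ p and y is nonempty.
Then y = 0^k for some k with 1 ≤ k ≤ p.
Since 1 ≤ k ≤ p, |xz| = q-k. Pump with i = q+1: |xy^{q+1}z| = (q-k)+(q+1)k = q+qk = q(1+k), which is composite (both factors ≥ 2). So xy^{q+1}z = 0^{q(1+k)} ∉ L.
Contradiction. Therefore L is not regular.

0^{q(1+k)}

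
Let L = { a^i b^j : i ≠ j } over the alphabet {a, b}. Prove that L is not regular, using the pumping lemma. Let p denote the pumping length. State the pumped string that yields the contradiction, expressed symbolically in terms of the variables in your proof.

Toward a contradiction, assume L is regular with pumping length p.
Choose w = a^p b^{p+p!}. Since p ≠ p+p!, w ∈ L; and |w| ≥ p.
Write w = xyz as guaranteed by the lemma, with |xy| ≤ p and |y| > 0.
Because |xy| ≤ p and w begins with p copies of a, we have y = a^k with 1 ≤ k ≤ p.
Since 1 ≤ k ≤ p, k divides p!; set t = 1 + p!/k. Then xy^t z has p + (p!/k)·k = p + p! copies of a. Now the a-count equals the b-count, so i ≠ j fails. So xy^t z = a^{p+p!} b^{p+p!} ∉ L.
This contradicts the pumping lemma, so L is not regular.

a^{p+p!} b^{p+p!}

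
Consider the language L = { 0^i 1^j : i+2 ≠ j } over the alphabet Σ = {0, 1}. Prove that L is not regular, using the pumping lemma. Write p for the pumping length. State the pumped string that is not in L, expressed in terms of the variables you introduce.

0^{p+p!} 1^{p+p!+2}

Toward a contradiction, assume L is regular with pumping length p.
Choose w = 0^p 1^{p+p!+2}. Since p ≠ (p+p!+2)-2 = p+p!, w ∈ L; and |w| ≥ p.
By the pumping lemma, w = xyz with |xy| ≤ p and |y| > 0.
Since the first p symbols of w are all 0's and |xy| ≤ p, y lies entirely in the leading 0-block: y = 0^k for some k with 1 ≤ k ≤ p.
Since 1 ≤ k ≤ p, k divides p!; set t = 1 + p!/k. Then xy^t z has p + (p!/k)·k = p + p! copies of 0. Now the 0-count is p+p! and (1-count)-2 = (p+p!+2)-2 = p+p!, so i+2 ≠ j fails. So xy^t z = 0^{p+p!} 1^{p+p!+2} ∉ L.
Contradiction. Therefore L is not regular.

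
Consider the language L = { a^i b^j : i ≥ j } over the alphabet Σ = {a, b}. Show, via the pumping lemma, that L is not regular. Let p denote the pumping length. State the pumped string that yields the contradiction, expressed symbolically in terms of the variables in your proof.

a^{p-k} b^p

Suppose for contradiction that L is regular, and let p be the pumping length.
Choose w = a^p b^p ∈ L, with |w| = 2p ≥ p.
The pumping lemma gives a decomposition w = xyz where |xy| ≤ p and |y| > 0.
Because |xy| ≤ p and w begins with p copies of a, we have y = a^k with 1 ≤ k ≤ p.
Consider xy^0z = xz = a^{p-k} b^p. Since k ≥ 1, the a-count p-k is less than p, so i ≥ j fails; thus xz ∉ L.
Contradiction. Therefore L is not regular.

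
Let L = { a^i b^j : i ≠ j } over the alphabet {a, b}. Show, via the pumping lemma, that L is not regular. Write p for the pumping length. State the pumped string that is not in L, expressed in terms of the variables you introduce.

a^{p+p!} b^{p+p!}

Toward a contradiction, assume L is regular with pumping length p.
Choose w = a^p b^{p+p!}. Since p ≠ p+p!, w ∈ L; and |w| ≥ p.
The pumping lemma gives a decomposition w = xyz where |xy| ≤ p and y is nonempty.
Since the first p symbols of w are all a's and |xy| ≤ p, y lies entirely in the leading a-block: y = a^k for some k with 1 ≤ k ≤ p.
Since 1 ≤ k ≤ p, k divides p!; set t = 1 + p!/k. Then xy^t z has p + (p!/k)·k = p + p! copies of a. Now the a-count equals the b-count, so i ≠ j fails. So xy^t z = a^{p+p!} b^{p+p!} ∉ L.
This is a contradiction; hence L is not regular.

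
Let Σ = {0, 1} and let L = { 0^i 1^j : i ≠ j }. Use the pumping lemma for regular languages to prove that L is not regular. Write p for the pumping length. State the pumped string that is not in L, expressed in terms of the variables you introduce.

Suppose for contradiction that L is regular, and let p be the pumping length.
Choose w = 0^p 1^{p+p!}. Since p ≠ p+p!, w ∈ L; and |w| ≥ p.
The pumping lemma gives a decomposition w = xyz where |xy| ≤ p and y is nonempty.
The first p characters of w are 0's, so xy (and hence y) consists only of 0's. Write y = 0^k, 1 ≤ k ≤ p.
Since 1 ≤ k ≤ p, k divides p!; set t = 1 + p!/k. Then xy^t z has p + (p!/k)·k = p + p! copies of 0. Now the 0-count equals the 1-count, so i ≠ j fails. So xy^t z = 0^{p+p!} 1^{p+p!} ∉ L.
Contradiction. Therefore L is not regular.

0^{p+p!} 1^{p+p!}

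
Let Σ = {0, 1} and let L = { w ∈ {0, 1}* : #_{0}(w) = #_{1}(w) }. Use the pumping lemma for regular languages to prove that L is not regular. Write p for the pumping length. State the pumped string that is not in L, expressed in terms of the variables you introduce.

0^{p+k} 1^p

Assume L is regular; let p be its pumping constant.
Choose w = 0^p 1^p ∈ L with |w| = 2p ≥ p.
The pumping lemma gives a decomposition w = xyz where |xy| ≤ p and |y| ≥ 1.
Because |xy| ≤ p and w begins with p copies of 0, we have y = 0^k with 1 ≤ k ≤ p.
Pump with i = 2: xy^2z = 0^{p+k} 1^p has p+k occurrences of 0 but only p of 1. Since k ≥ 1 the counts differ, so xy^2z ∉ L.
This contradicts the pumping lemma, so L is not regular.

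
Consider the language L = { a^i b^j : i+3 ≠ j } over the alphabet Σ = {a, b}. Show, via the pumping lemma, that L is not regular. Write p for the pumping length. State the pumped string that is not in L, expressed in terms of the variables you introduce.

Assume L is regular; let p be its pumping constant.
Choose w = a^p b^{p+p!+3}. Since p ≠ (p+p!+3)-3 = p+p!, w ∈ L; and |w| ≥ p.
By the pumping lemma, w = xyz with |xy| ≤ p and |y| ≥ 1.
Since the first p symbols of w are all a's and |xy| ≤ p, y lies entirely in the leading a-block: y = a^k for some k with 1 ≤ k ≤ p.
Since 1 ≤ k ≤ p, k divides p!; set t = 1 + p!/k. Then xy^t z has p + (p!/k)·k = p + p! copies of a. Now the a-count is p+p! and (b-count)-3 = (p+p!+3)-3 = p+p!, so i+3 ≠ j fails. So xy^t z = a^{p+p!} b^{p+p!+3} ∉ L.
This contradicts the pumping lemma, so L is not regular.

a^{p+p!} b^{p+p!+3}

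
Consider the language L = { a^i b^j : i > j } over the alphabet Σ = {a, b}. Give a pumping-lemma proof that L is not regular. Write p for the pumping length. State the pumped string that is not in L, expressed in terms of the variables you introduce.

a^{p+1-k} b^p

Assume L is regular. Let p be the pumping length given by the pumping lemma.
Choose w = a^{p+1} b^p ∈ L, with |w| = 2p+1 ≥ p.
Write w = xyz as guaranteed by the lemma, with |xy| ≤ p and |y| > 0.
The first p characters of w are a's, so xy (and hence y) consists only of a's. Write y = a^k, 1 ≤ k ≤ p.
Consider xy^0z = xz = a^{p+1-k} b^p. Since k ≥ 1, the a-count p+1-k is at most p, so i > j fails; thus xz ∉ L.
Contradiction. Therefore L is not regular.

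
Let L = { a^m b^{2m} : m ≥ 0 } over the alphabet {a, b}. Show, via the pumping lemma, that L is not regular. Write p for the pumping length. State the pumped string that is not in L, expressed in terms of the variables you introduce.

a^{p+k} b^{2p}

Assume L is regular. Let p be the pumping length given by the pumping lemma.
Choose w = a^p b^{2p}, which is in L with |w| = 3p ≥ p.
By the pumping lemma, w = xyz with |xy| ≤ p and |y| ≥ 1.
Since the first p symbols of w are all a's and |xy| ≤ p, y lies entirely in the leading a-block: y = a^k for some k with 1 ≤ k ≤ p.
Pump with i = 2: xy^2z = a^{p+k} b^{2p}. For this to lie in L we would need 2p = 2(p+k), which forces k = 0. But k ≥ 1, so xy^2z ∉ L.
This contradicts the pumping lemma, so L is not regular.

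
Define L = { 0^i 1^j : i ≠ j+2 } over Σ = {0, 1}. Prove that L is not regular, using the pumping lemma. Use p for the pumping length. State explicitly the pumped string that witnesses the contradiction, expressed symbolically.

Suppose for contradiction that L is regular, and let p be the pumping length.
Choose w = 0^p 1^{p+p!-2}. Since p ≠ (p+p!-2)+2 = p+p!, w ∈ L; and |w| ≥ p.
The pumping lemma gives a decomposition w = xyz where |xy| ≤ p and y is nonempty.
Because |xy| ≤ p and w begins with p copies of 0, we have y = 0^k with 1 ≤ k ≤ p.
Since 1 ≤ k ≤ p, k divides p!; set t = 1 + p!/k. Then xy^t z has p + (p!/k)·k = p + p! copies of 0. Now the 0-count is p+p! and (1-count)+2 = (p+p!-2)+2 = p+p!, so i ≠ j+2 fails. So xy^t z = 0^{p+p!} 1^{p+p!-2} ∉ L.
This contradicts the pumping lemma, so L is not regular.

0^{p+p!} 1^{p+p!-2}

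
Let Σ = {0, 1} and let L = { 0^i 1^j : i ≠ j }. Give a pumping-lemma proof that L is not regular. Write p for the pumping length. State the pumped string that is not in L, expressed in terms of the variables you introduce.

Suppose for contradiction that L is regular, and let p be the pumping length.
Choose w = 0^p 1^{p+p!}. Since p ≠ p+p!, w ∈ L; and |w| ≥ p.
Write w = xyz as guaranteed by the lemma, with |xy| ≤ p and |y| ≥ 1.
Since the first p symbols of w are all 0's and |xy| ≤ p, y lies entirely in the leading 0-block: y = 0^k for some k with 1 ≤ k ≤ p.
Since 1 ≤ k ≤ p, k divides p!; set t = 1 + p!/k. Then xy^t z has p + (p!/k)·k = p + p! copies of 0. Now the 0-count equals the 1-count, so i ≠ j fails. So xy^t z = 0^{p+p!} 1^{p+p!} ∉ L.
This contradicts the pumping lemma, so L is not regular.

0^{p+p!} 1^{p+p!}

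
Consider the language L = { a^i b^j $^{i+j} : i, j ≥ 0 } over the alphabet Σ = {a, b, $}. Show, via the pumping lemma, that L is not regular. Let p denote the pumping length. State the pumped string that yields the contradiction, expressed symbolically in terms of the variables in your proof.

a^{p+k} b^p $^{2p}

Toward a contradiction, assume L is regular with pumping length p.
Take w = a^p b^p $^{2p} ∈ L (with i=j=p, i+j=2p), |w| = 4p ≥ p.
The pumping lemma gives a decomposition w = xyz where |xy| ≤ p and y is nonempty.
The first p characters of w are a's, so xy (and hence y) consists only of a's. Write y = a^k, 1 ≤ k ≤ p.
Consider xy^2z = a^{p+k} b^p $^{2p}. Now the a- and b-counts sum to 2p+k, but the $-count is 2p ≠ 2p+k. So xy^2z ∉ L.
This contradicts the pumping lemma, so L is not regular.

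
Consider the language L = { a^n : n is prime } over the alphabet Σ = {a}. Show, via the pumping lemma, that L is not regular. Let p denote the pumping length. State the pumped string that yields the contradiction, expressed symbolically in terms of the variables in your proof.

a^{q(1+k)}

Assume L is regular; let p be its pumping constant.
Let q be a prime with q ≥ p+2 (infinitely many primes exist), and take w = a^q ∈ L with |w| = q ≥ p.
By the pumping lemma, w = xyz with |xy| ≤ p and |y| > 0.
Then y = a^k for some k with 1 ≤ k ≤ p.
Since 1 ≤ k ≤ p, |xz| = q-k. Pump with i = q+1: |xy^{q+1}z| = (q-k)+(q+1)k = q+qk = q(1+k), which is composite (both factors ≥ 2). So xy^{q+1}z = a^{q(1+k)} ∉ L.
Contradiction. Therefore L is not regular.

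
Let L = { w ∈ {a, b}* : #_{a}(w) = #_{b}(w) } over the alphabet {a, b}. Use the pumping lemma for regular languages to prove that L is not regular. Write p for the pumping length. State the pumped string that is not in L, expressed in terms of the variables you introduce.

Assume L is regular; let p be its pumping constant.
Choose w = a^p b^p ∈ L with |w| = 2p ≥ p.
Write w = xyz as guaranteed by the lemma, with |xy| ≤ p and |y| > 0.
Because |xy| ≤ p and w begins with p copies of a, we have y = a^k with 1 ≤ k ≤ p.
Pump with i = 2: xy^2z = a^{p+k} b^p has p+k occurrences of a but only p of b. Since k ≥ 1 the counts differ, so xy^2z ∉ L.
This contradicts the pumping lemma, so L is not regular.

a^{p+k} b^p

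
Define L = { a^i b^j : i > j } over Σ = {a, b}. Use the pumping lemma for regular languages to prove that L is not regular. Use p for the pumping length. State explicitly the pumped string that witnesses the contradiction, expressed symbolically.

a^{p+1-k} b^p

Toward a contradiction, assume L is regular with pumping length p.
Choose w = a^{p+1} b^p ∈ L, with |w| = 2p+1 ≥ p.
By the pumping lemma, w = xyz with |xy| ≤ p and y is nonempty.
Because |xy| ≤ p and w begins with p copies of a, we have y = a^k with 1 ≤ k ≤ p.
Consider xy^0z = xz = a^{p+1-k} b^p. Since k ≥ 1, the a-count p+1-k is at most p, so i > j fails; thus xz ∉ L.
This contradicts the pumping lemma, so L is not regular.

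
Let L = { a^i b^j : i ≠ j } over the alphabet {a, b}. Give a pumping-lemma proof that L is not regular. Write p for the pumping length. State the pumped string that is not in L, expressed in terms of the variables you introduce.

Toward a contradiction, assume L is regular with pumping length p.
Choose w = a^p b^{p+p!}. Since p ≠ p+p!, w ∈ L; and |w| ≥ p.
The pumping lemma gives a decomposition w = xyz where |xy| ≤ p and |y| ≥ 1.
The first p characters of w are a's, so xy (and hence y) consists only of a's. Write y = a^k, 1 ≤ k ≤ p.
Since 1 ≤ k ≤ p, k divides p!; set t = 1 + p!/k. Then xy^t z has p + (p!/k)·k = p + p! copies of a. Now the a-count equals the b-count, so i ≠ j fails. So xy^t z = a^{p+p!} b^{p+p!} ∉ L.
Contradiction. Therefore L is not regular.

a^{p+p!} b^{p+p!}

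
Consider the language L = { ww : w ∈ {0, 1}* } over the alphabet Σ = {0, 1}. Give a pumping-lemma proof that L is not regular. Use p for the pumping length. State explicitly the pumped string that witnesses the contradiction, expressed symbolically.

Assume L is regular; let p be its pumping constant.
Take w = 0^p 1^p 0^p 1^p = uu where u = 0^p1^p; then w ∈ L and |w| = 4p ≥ p.
By the pumping lemma, w = xyz with |xy| ≤ p and y is nonempty.
Because |xy| ≤ p and w begins with p copies of 0, we have y = 0^k with 1 ≤ k ≤ p.
Pump with i = 2: xy^2z = 0^{p+k} 1^p 0^p 1^p, of length 4p+k. Suppose this equals vv. The string starts with 0 and ends with 1, so v does too; thus the boundary between the two copies of v is a 1→0 transition. There is exactly one such transition, at position 2p+k, so |v| = 2p+k and |vv| = 4p+2k ≠ 4p+k since k ≥ 1. So xy^2z ∉ L.
Contradiction. Therefore L is not regular.

0^{p+k} 1^p 0^p 1^p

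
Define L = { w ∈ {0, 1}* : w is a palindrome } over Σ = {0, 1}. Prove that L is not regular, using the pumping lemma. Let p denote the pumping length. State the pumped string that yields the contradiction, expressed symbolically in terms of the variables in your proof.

0^{p+k} 1 0^p

Assume L is regular. Let p be the pumping length given by the pumping lemma.
Take w = 0^p 1 0^p, a palindrome of length 2p+1 ≥ p.
Write w = xyz as guaranteed by the lemma, with |xy| ≤ p and y is nonempty.
Since the first p symbols of w are all 0's and |xy| ≤ p, y lies entirely in the leading 0-block: y = 0^k for some k with 1 ≤ k ≤ p.
Pump with i = 2: xy^2z = 0^{p+k} 1 0^p. Its reverse is 0^p 1 0^{p+k}, which differs from xy^2z since k ≥ 1. So xy^2z is not a palindrome and xy^2z ∉ L.
This is a contradiction; hence L is not regular.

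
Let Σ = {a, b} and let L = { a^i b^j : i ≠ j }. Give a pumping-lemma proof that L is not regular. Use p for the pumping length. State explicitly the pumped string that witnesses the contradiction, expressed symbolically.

a^{p+p!} b^{p+p!}

Assume L is regular; let p be its pumping constant.
Choose w = a^p b^{p+p!}. Since p ≠ p+p!, w ∈ L; and |w| ≥ p.
The pumping lemma gives a decomposition w = xyz where |xy| ≤ p and |y| > 0.
Since the first p symbols of w are all a's and |xy| ≤ p, y lies entirely in the leading a-block: y = a^k for some k with 1 ≤ k ≤ p.
Since 1 ≤ k ≤ p, k divides p!; set t = 1 + p!/k. Then xy^t z has p + (p!/k)·k = p + p! copies of a. Now the a-count equals the b-count, so i ≠ j fails. So xy^t z = a^{p+p!} b^{p+p!} ∉ L.
Contradiction. Therefore L is not regular.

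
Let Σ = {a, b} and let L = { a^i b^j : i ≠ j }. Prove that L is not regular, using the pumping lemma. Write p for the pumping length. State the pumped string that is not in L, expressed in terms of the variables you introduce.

a^{p+p!} b^{p+p!}

Assume L is regular; let p be its pumping constant.
Choose w = a^p b^{p+p!}. Since p ≠ p+p!, w ∈ L; and |w| ≥ p.
The pumping lemma gives a decomposition w = xyz where |xy| ≤ p and |y| > 0.
The first p characters of w are a's, so xy (and hence y) consists only of a's. Write y = a^k, 1 ≤ k ≤ p.
Since 1 ≤ k ≤ p, k divides p!; set t = 1 + p!/k. Then xy^t z has p + (p!/k)·k = p + p! copies of a. Now the a-count equals the b-count, so i ≠ j fails. So xy^t z = a^{p+p!} b^{p+p!} ∉ L.
Contradiction. Therefore L is not regular.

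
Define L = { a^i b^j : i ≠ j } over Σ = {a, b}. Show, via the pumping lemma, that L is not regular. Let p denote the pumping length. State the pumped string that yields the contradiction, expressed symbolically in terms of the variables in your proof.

Assume L is regular; let p be its pumping constant.
Choose w = a^p b^{p+p!}. Since p ≠ p+p!, w ∈ L; and |w| ≥ p.
Write w = xyz as guaranteed by the lemma, with |xy| ≤ p and |y| > 0.
Because |xy| ≤ p and w begins with p copies of a, we have y = a^k with 1 ≤ k ≤ p.
Since 1 ≤ k ≤ p, k divides p!; set t = 1 + p!/k. Then xy^t z has p + (p!/k)·k = p + p! copies of a. Now the a-count equals the b-count, so i ≠ j fails. So xy^t z = a^{p+p!} b^{p+p!} ∉ L.
Contradiction. Therefore L is not regular.

a^{p+p!} b^{p+p!}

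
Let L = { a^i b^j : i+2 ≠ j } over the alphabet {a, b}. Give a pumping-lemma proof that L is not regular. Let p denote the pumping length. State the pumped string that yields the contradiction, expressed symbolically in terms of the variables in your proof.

Assume L is regular; let p be its pumping constant.
Choose w = a^p b^{p+p!+2}. Since p ≠ (p+p!+2)-2 = p+p!, w ∈ L; and |w| ≥ p.
The pumping lemma gives a decomposition w = xyz where |xy| ≤ p and y is nonempty.
Since the first p symbols of w are all a's and |xy| ≤ p, y lies entirely in the leading a-block: y = a^k for some k with 1 ≤ k ≤ p.
Since 1 ≤ k ≤ p, k divides p!; set t = 1 + p!/k. Then xy^t z has p + (p!/k)·k = p + p! copies of a. Now the a-count is p+p! and (b-count)-2 = (p+p!+2)-2 = p+p!, so i+2 ≠ j fails. So xy^t z = a^{p+p!} b^{p+p!+2} ∉ L.
Contradiction. Therefore L is not regular.

a^{p+p!} b^{p+p!+2}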